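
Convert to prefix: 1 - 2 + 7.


left-to-right (same/higher precedence on left): tree is (+ (- 1 2) 7)
Prefix: + - 1 2 7


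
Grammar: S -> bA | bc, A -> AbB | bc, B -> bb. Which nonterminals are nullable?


A nonterminal is nullable iff some alternative derives ε (directly, or every symbol in it is nullable)
Nullable: {}


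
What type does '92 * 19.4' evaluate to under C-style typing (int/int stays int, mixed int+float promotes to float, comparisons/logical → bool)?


Operand types: int * float
Rule: mixed int/float promotes to float; int/int stays int
Result type: float


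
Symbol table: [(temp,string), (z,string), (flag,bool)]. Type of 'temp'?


Lookup 'temp' → type string


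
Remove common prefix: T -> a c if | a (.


Common prefix: 'a'
Factored: T -> a T', T' -> c if | (


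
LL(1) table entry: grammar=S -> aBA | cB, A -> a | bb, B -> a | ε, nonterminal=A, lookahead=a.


For [A, a]: 'a' ∈ FIRST(a)
Entry: A -> a


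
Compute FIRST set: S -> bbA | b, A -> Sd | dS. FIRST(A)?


Per alternative of A: FIRST(Sd) = {b}; FIRST(dS) = {d}
FIRST(A) = {b, d}


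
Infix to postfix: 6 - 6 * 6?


* has higher precedence, evaluate 6*6 first
Postfix: 6 6 6 * -


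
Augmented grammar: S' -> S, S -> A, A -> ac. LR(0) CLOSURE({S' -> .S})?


Start: S' -> .S
For each item with dot before a nonterminal B, add B -> .γ for every B-production
Closure: [S' -> .S, S -> .A, A -> .ac]


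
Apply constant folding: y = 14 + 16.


14 + 16 = 30 at compile time
Optimized: y = 30


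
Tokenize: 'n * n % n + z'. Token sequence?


Scan left to right, longest-match per lexeme
Tokens: ID(n), OP(*), ID(n), OP(%), ID(n), OP(+), ID(z)


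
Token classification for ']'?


Pattern: delimiter/punctuation
Type: PUNCTUATION


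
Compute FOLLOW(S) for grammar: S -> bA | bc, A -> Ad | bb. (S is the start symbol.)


$ ∈ FOLLOW(S). For each A -> αBβ: add FIRST(β)\{ε} to FOLLOW(B); if β nullable, add FOLLOW(A).
FOLLOW(S) = {$}


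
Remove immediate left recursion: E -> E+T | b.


Left-recursive alternatives: E+T; non-recursive: b
Introduce E': E -> bE', E' -> +TE' | ε


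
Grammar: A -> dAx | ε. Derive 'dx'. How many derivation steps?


Derivation: A => dAx => dx
Steps: 2


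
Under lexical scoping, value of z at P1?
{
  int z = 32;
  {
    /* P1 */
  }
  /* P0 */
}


P1's block does not declare z; resolves to the enclosing declaration at depth 0
z = 32


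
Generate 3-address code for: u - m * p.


Break into single-operator statements:
t1 = m * p
t2 = u - t1


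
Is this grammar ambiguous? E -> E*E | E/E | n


'n*n/n' has two parse trees (no precedence encoded between * and /)
Ambiguous


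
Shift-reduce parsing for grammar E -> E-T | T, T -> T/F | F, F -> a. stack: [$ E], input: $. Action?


start symbol E on stack, input exhausted
Action: accept


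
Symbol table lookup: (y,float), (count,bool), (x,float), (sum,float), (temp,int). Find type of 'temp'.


Lookup 'temp' → type int


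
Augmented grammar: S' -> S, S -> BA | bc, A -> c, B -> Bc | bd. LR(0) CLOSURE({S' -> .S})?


Start: S' -> .S
For each item with dot before a nonterminal B, add B -> .γ for every B-production
Closure: [S' -> .S, S -> .BA, S -> .bc, B -> .Bc, B -> .bd]


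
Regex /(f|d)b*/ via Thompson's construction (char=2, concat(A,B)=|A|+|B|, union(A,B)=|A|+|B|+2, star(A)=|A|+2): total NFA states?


Syntax tree has 3 char leaf(s), 1 union(s), 1 star(s)
chars contribute 3×2 = 6; each union adds +2; each star adds +2
Total: 6 + 2 + 2 = 10 states


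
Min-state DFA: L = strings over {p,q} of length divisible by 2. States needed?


Track length mod 2: states 0..1, accept at 0
Minimal DFA: 2 states


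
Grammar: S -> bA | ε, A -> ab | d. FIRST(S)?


Per alternative of S: FIRST(bA) = {b}; FIRST(ε) = {ε}
FIRST(S) = {b, ε}


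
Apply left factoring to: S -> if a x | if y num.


Common prefix: 'if'
Factored: S -> if S', S' -> a x | y num


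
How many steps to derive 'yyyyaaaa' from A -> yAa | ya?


Derivation: A => yAa => yyAaa => yyyAaaa => yyyyaaaa
Steps: 4


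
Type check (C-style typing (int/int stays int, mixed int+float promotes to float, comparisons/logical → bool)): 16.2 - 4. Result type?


Operand types: float - int
Rule: mixed int/float promotes to float; int/int stays int
Result type: float


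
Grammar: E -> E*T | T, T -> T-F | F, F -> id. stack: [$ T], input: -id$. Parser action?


shift '-' to continue T -> T-F
Action: shift


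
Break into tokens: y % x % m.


Scan left to right, longest-match per lexeme
Tokens: ID(y), OP(%), ID(x), OP(%), ID(m)


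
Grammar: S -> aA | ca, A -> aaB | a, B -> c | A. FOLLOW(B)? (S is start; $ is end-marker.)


$ ∈ FOLLOW(S). For each A -> αBβ: add FIRST(β)\{ε} to FOLLOW(B); if β nullable, add FOLLOW(A).
FOLLOW(B) = {$}


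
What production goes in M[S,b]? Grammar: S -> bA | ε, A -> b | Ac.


For [S, b]: 'b' ∈ FIRST(bA)
Entry: S -> bA


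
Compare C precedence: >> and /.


'/' is multiplicative (level 10); '>>' is shift (level 8)
Higher level binds tighter
'/' has higher precedence than '>>'


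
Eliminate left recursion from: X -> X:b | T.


Left-recursive alternatives: X:b; non-recursive: T
Introduce X': X -> TX', X' -> :bX' | ε


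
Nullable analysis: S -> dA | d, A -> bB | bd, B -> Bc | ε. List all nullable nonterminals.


A nonterminal is nullable iff some alternative derives ε (directly, or every symbol in it is nullable)
Nullable: {B}


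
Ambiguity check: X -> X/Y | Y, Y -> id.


precedence layered via separate nonterminal Y: deterministic
Unambiguous


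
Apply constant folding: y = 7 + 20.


7 + 20 = 27 at compile time
Optimized: y = 27


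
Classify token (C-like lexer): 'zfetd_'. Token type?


Pattern: letter/underscore followed by alphanumerics, not a keyword
Type: IDENTIFIER


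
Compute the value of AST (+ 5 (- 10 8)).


Evaluate inner: (- 10 8) = 2
Evaluate root: (+ 5 2) = 7
Result: 7


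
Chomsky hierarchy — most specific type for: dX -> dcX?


LHS has context (more than one symbol) and |LHS| ≤ |RHS|
Classification: Type 1 (Context-Sensitive)


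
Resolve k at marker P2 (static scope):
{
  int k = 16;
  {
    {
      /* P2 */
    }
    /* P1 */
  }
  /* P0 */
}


P2's block does not declare k; resolves to the enclosing declaration at depth 0
k = 16


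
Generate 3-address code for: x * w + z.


Break into single-operator statements:
t1 = x * w
t2 = t1 + z


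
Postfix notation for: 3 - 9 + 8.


Left to right (same or higher precedence on left)
Postfix: 3 9 - 8 +


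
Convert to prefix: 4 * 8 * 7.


left-to-right (same/higher precedence on left): tree is (* (* 4 8) 7)
Prefix: * * 4 8 7


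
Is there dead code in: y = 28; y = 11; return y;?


first assignment to y is overwritten before any read
Dead: 'y = 28'


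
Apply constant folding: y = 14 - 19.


14 - 19 = -5 at compile time
Optimized: y = -5


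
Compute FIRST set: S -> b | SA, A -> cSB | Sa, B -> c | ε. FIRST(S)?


Per alternative of S: FIRST(b) = {b}; FIRST(SA) = {b}
FIRST(S) = {b}


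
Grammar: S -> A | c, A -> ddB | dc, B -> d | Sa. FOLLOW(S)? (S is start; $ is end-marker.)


$ ∈ FOLLOW(S). For each A -> αBβ: add FIRST(β)\{ε} to FOLLOW(B); if β nullable, add FOLLOW(A).
FOLLOW(S) = {$, a}


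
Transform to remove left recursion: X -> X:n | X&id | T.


Left-recursive alternatives: X:n, X&id; non-recursive: T
Introduce X': X -> TX', X' -> :nX' | &idX' | ε


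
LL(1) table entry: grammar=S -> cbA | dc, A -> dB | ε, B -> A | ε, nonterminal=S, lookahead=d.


For [S, d]: 'd' ∈ FIRST(dc)
Entry: S -> dc


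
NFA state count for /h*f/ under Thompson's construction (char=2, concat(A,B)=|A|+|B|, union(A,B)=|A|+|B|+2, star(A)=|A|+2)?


Syntax tree has 2 char leaf(s), 0 union(s), 1 star(s)
chars contribute 2×2 = 4; each union adds +2; each star adds +2
Total: 4 + 0 + 2 = 6 states


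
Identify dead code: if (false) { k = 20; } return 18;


condition is constant false, so the whole block is unreachable
Dead: 'if (false) { k = 20; }'


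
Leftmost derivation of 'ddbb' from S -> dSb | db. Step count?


Derivation: S => dSb => ddbb
Steps: 2


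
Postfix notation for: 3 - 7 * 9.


* has higher precedence, evaluate 7*9 first
Postfix: 3 7 9 * -


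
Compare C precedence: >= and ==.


'>=' is relational (level 7); '==' is equality (level 6)
Higher level binds tighter
'>=' has higher precedence than '=='


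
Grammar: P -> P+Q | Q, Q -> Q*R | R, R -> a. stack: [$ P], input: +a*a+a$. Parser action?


shift '+' to continue P -> P+Q
Action: shift


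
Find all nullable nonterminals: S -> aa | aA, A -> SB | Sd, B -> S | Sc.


A nonterminal is nullable iff some alternative derives ε (directly, or every symbol in it is nullable)
Nullable: {}


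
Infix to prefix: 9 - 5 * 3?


'*' binds tighter: tree is (- 9 (* 5 3))
Prefix: - 9 * 5 3


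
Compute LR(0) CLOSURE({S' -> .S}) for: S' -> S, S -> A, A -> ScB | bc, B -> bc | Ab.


Start: S' -> .S
For each item with dot before a nonterminal B, add B -> .γ for every B-production
Closure: [S' -> .S, S -> .A, A -> .ScB, A -> .bc]


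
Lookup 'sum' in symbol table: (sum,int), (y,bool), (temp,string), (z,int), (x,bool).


Lookup 'sum' → type int


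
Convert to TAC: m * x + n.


Break into single-operator statements:
t1 = m * x
t2 = t1 + n


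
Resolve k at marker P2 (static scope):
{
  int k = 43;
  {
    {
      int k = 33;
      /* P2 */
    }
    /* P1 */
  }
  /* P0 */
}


k declared in the same block as P2
k = 33


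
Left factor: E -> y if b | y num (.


Common prefix: 'y'
Factored: E -> y E', E' -> if b | num (


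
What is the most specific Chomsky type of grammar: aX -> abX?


LHS has context (more than one symbol) and |LHS| ≤ |RHS|
Classification: Type 1 (Context-Sensitive)


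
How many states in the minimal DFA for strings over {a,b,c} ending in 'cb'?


Track the longest suffix of input matching a prefix of 'cb': 3 classes (prefixes of length 0..2)
Minimal DFA: 3 states


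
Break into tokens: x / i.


Scan left to right, longest-match per lexeme
Tokens: ID(x), OP(/), ID(i)


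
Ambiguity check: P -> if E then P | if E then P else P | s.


dangling else: 'if E then if E then s else s' parses two ways
Ambiguous


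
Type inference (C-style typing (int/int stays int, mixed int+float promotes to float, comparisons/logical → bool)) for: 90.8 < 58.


Operand types: float < int
Rule: comparison yields bool
Result type: bool


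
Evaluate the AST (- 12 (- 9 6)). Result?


Evaluate inner: (- 9 6) = 3
Evaluate root: (- 12 3) = 9
Result: 9


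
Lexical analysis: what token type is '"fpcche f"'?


Pattern: double-quoted sequence
Type: STRING_LITERAL


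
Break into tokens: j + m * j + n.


Scan left to right, longest-match per lexeme
Tokens: ID(j), OP(+), ID(m), OP(*), ID(j), OP(+), ID(n)


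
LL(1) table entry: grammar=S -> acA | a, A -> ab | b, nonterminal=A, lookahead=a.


For [A, a]: 'a' ∈ FIRST(ab)
Entry: A -> ab


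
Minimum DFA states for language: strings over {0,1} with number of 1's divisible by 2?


Track (count of 1) mod 2: states 0..1, accept at 0
Minimal DFA: 2 states


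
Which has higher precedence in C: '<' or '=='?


'<' is relational (level 7); '==' is equality (level 6)
Higher level binds tighter
'<' has higher precedence than '=='


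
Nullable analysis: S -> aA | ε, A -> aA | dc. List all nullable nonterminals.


A nonterminal is nullable iff some alternative derives ε (directly, or every symbol in it is nullable)
Nullable: {S}


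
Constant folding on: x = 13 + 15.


13 + 15 = 28 at compile time
Optimized: x = 28


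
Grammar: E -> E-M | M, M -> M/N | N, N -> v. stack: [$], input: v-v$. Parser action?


no handle on stack; shift 'v'
Action: shift


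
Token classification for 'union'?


Pattern: reserved word
Type: KEYWORD


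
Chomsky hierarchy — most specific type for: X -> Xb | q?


Left-linear: every RHS is a terminal or one nonterminal followed by a terminal
Classification: Type 3 (Regular)


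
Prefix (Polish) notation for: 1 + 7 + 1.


left-to-right (same/higher precedence on left): tree is (+ (+ 1 7) 1)
Prefix: + + 1 7 1


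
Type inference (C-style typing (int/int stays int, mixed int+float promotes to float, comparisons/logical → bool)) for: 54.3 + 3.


Operand types: float + int
Rule: mixed int/float promotes to float; int/int stays int
Result type: float


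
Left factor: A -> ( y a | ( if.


Common prefix: '('
Factored: A -> ( A', A' -> y a | if


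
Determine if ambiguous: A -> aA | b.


right-linear, alternatives start with distinct terminals 'a' vs 'b': unique leftmost derivation
Unambiguous


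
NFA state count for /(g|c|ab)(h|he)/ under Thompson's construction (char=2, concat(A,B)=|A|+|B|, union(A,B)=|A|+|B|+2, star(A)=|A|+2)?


Syntax tree has 7 char leaf(s), 3 union(s), 0 star(s)
chars contribute 7×2 = 14; each union adds +2; each star adds +2
Total: 14 + 6 + 0 = 20 states


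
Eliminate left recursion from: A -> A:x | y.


Left-recursive alternatives: A:x; non-recursive: y
Introduce A': A -> yA', A' -> :xA' | ε


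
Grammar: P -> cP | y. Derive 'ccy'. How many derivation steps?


Derivation: P => cP => ccP => ccy
Steps: 3


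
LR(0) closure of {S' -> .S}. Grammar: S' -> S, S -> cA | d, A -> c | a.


Start: S' -> .S
For each item with dot before a nonterminal B, add B -> .γ for every B-production
Closure: [S' -> .S, S -> .cA, S -> .d]


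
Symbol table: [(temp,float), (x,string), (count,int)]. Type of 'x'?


Lookup 'x' → type string


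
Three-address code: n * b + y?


Break into single-operator statements:
t1 = n * b
t2 = t1 + y


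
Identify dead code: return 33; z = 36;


statement follows a return and is unreachable
Dead: 'z = 36'


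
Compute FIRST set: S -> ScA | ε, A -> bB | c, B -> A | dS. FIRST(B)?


Per alternative of B: FIRST(A) = {b, c}; FIRST(dS) = {d}
FIRST(B) = {b, c, d}


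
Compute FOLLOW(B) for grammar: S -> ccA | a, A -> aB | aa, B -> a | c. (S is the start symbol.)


$ ∈ FOLLOW(S). For each A -> αBβ: add FIRST(β)\{ε} to FOLLOW(B); if β nullable, add FOLLOW(A).
FOLLOW(B) = {$}


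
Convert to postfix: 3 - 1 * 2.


* has higher precedence, evaluate 1*2 first
Postfix: 3 1 2 * -


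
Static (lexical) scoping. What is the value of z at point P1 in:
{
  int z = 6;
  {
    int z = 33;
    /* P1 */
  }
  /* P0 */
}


z declared in the same block as P1
z = 33


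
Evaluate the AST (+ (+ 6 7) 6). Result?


Evaluate inner: (+ 6 7) = 13
Evaluate root: (+ 13 6) = 19
Result: 19


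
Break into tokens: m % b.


Scan left to right, longest-match per lexeme
Tokens: ID(m), OP(%), ID(b)


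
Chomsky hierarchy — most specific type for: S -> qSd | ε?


Single nonterminal LHS, but q^n d^n is not regular
Classification: Type 2 (Context-Free)


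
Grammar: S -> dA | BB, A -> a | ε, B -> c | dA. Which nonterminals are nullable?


A nonterminal is nullable iff some alternative derives ε (directly, or every symbol in it is nullable)
Nullable: {A}


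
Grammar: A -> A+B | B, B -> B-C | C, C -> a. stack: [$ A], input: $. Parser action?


start symbol A on stack, input exhausted
Action: accept


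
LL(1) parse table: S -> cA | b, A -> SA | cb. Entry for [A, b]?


For [A, b]: 'b' ∈ FIRST(SA)
Entry: A -> SA


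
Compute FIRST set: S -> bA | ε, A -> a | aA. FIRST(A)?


Per alternative of A: FIRST(a) = {a}; FIRST(aA) = {a}
FIRST(A) = {a}


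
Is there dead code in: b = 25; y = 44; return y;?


b is assigned but never read
Dead: 'b = 25'


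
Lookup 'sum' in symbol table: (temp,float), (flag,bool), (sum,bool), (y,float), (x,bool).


Lookup 'sum' → type bool


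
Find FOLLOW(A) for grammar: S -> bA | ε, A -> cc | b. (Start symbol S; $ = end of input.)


$ ∈ FOLLOW(S). For each A -> αBβ: add FIRST(β)\{ε} to FOLLOW(B); if β nullable, add FOLLOW(A).
FOLLOW(A) = {$}


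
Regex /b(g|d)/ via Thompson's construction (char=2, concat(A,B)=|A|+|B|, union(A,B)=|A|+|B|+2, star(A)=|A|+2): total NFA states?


Syntax tree has 3 char leaf(s), 1 union(s), 0 star(s)
chars contribute 3×2 = 6; each union adds +2; each star adds +2
Total: 6 + 2 + 0 = 8 states


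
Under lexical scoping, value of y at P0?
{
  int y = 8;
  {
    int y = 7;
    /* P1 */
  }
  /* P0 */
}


y declared in the same block as P0
y = 8


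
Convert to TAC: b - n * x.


Break into single-operator statements:
t1 = n * x
t2 = b - t1


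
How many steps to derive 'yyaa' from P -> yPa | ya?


Derivation: P => yPa => yyaa
Steps: 2


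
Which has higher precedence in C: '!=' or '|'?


'!=' is equality (level 6); '|' is bitwise OR (level 3)
Higher level binds tighter
'!=' has higher precedence than '|'


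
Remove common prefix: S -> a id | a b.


Common prefix: 'a'
Factored: S -> a S', S' -> id | b


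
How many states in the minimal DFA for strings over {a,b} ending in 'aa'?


Track the longest suffix of input matching a prefix of 'aa': 3 classes (prefixes of length 0..2)
Minimal DFA: 3 states


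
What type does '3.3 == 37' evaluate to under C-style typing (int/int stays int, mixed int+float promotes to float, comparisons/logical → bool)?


Operand types: float == int
Rule: comparison yields bool
Result type: bool


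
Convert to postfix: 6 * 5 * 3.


Left to right (same or higher precedence on left)
Postfix: 6 5 * 3 *


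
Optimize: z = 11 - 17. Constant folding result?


11 - 17 = -6 at compile time
Optimized: z = -6


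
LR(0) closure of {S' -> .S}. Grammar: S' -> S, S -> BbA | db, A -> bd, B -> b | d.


Start: S' -> .S
For each item with dot before a nonterminal B, add B -> .γ for every B-production
Closure: [S' -> .S, S -> .BbA, S -> .db, B -> .b, B -> .d]


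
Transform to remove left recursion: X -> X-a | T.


Left-recursive alternatives: X-a; non-recursive: T
Introduce X': X -> TX', X' -> -aX' | ε


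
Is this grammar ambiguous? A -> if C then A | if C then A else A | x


dangling else: 'if C then if C then x else x' parses two ways
Ambiguous


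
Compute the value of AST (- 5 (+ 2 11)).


Evaluate inner: (+ 2 11) = 13
Evaluate root: (- 5 13) = -8
Result: -8


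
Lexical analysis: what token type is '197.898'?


Pattern: digits with a decimal point
Type: FLOAT_LITERAL


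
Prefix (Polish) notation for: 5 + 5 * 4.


'*' binds tighter: tree is (+ 5 (* 5 4))
Prefix: + 5 * 5 4


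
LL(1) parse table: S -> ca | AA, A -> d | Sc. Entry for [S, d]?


For [S, d]: 'd' ∈ FIRST(AA)
Entry: S -> AA


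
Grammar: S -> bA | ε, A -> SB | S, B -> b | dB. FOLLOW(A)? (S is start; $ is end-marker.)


$ ∈ FOLLOW(S). For each A -> αBβ: add FIRST(β)\{ε} to FOLLOW(B); if β nullable, add FOLLOW(A).
FOLLOW(A) = {$, b, d}


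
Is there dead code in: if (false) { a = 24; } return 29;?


condition is constant false, so the whole block is unreachable
Dead: 'if (false) { a = 24; }'


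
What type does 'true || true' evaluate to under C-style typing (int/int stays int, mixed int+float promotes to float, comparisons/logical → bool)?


Operand types: bool || bool
Rule: logical operators take bool operands and yield bool
Result type: bool


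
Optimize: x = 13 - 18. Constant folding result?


13 - 18 = -5 at compile time
Optimized: x = -5


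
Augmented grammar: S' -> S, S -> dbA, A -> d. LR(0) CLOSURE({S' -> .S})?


Start: S' -> .S
For each item with dot before a nonterminal B, add B -> .γ for every B-production
Closure: [S' -> .S, S -> .dbA]


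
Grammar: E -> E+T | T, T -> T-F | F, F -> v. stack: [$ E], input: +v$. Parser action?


shift '+' to continue E -> E+T
Action: shift


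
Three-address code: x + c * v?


Break into single-operator statements:
t1 = c * v
t2 = x + t1


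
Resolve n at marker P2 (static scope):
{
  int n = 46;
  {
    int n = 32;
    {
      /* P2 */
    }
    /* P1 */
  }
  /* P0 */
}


P2's block does not declare n; resolves to the enclosing declaration at depth 1
n = 32


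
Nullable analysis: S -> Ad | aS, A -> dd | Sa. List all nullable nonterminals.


A nonterminal is nullable iff some alternative derives ε (directly, or every symbol in it is nullable)
Nullable: {}


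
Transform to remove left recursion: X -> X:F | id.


Left-recursive alternatives: X:F; non-recursive: id
Introduce X': X -> idX', X' -> :FX' | ε


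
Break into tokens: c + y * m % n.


Scan left to right, longest-match per lexeme
Tokens: ID(c), OP(+), ID(y), OP(*), ID(m), OP(%), ID(n)


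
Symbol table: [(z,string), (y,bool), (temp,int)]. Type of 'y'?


Lookup 'y' → type bool


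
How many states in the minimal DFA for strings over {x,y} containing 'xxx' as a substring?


KMP-style automaton: 3 progress states + 1 absorbing accept = 4
Minimal DFA: 4 states


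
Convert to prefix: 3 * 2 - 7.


left-to-right (same/higher precedence on left): tree is (- (* 3 2) 7)
Prefix: - * 3 2 7


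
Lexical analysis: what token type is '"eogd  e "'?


Pattern: double-quoted sequence
Type: STRING_LITERAL


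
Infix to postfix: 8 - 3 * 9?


* has higher precedence, evaluate 3*9 first
Postfix: 8 3 9 * -


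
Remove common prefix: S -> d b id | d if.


Common prefix: 'd'
Factored: S -> d S', S' -> b id | if


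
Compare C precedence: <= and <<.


'<<' is shift (level 8); '<=' is relational (level 7)
Higher level binds tighter
'<<' has higher precedence than '<='


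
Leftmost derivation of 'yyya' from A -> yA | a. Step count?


Derivation: A => yA => yyA => yyyA => yyya
Steps: 4


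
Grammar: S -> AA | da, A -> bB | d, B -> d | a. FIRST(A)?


Per alternative of A: FIRST(bB) = {b}; FIRST(d) = {d}
FIRST(A) = {b, d}


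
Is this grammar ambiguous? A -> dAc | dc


balanced d^n…c^n: each string has a unique parse
Unambiguous


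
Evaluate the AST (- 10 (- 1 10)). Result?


Evaluate inner: (- 1 10) = -9
Evaluate root: (- 10 -9) = 19
Result: 19


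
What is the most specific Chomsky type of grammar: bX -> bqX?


LHS has context (more than one symbol) and |LHS| ≤ |RHS|
Classification: Type 1 (Context-Sensitive)


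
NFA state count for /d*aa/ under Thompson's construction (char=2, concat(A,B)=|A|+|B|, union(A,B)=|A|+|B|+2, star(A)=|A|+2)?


Syntax tree has 3 char leaf(s), 0 union(s), 1 star(s)
chars contribute 3×2 = 6; each union adds +2; each star adds +2
Total: 6 + 0 + 2 = 8 states


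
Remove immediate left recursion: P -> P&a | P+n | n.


Left-recursive alternatives: P&a, P+n; non-recursive: n
Introduce P': P -> nP', P' -> &aP' | +nP' | ε


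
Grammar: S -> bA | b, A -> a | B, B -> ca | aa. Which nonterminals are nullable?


A nonterminal is nullable iff some alternative derives ε (directly, or every symbol in it is nullable)
Nullable: {}


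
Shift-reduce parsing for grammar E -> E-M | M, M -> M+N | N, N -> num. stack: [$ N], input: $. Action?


'N' (not preceded by M+) is the handle for M -> N
Action: reduce (M -> N)


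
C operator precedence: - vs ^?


'-' is additive (level 9); '^' is bitwise XOR (level 4)
Higher level binds tighter
'-' has higher precedence than '^'


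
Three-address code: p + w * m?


Break into single-operator statements:
t1 = w * m
t2 = p + t1


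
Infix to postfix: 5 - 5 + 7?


Left to right (same or higher precedence on left)
Postfix: 5 5 - 7 +


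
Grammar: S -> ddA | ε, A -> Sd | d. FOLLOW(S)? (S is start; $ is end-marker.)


$ ∈ FOLLOW(S). For each A -> αBβ: add FIRST(β)\{ε} to FOLLOW(B); if β nullable, add FOLLOW(A).
FOLLOW(S) = {$, d}


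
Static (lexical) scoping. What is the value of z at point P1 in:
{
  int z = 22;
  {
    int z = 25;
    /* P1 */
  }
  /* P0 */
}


z declared in the same block as P1
z = 25


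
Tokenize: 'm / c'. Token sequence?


Scan left to right, longest-match per lexeme
Tokens: ID(m), OP(/), ID(c)


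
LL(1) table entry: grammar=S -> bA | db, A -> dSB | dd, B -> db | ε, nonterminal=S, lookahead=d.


For [S, d]: 'd' ∈ FIRST(db)
Entry: S -> db


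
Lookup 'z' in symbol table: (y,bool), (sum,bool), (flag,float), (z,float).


Lookup 'z' → type float


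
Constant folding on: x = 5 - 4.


5 - 4 = 1 at compile time
Optimized: x = 1


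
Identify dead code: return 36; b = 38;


statement follows a return and is unreachable
Dead: 'b = 38'


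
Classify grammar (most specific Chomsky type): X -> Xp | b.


Left-linear: every RHS is a terminal or one nonterminal followed by a terminal
Classification: Type 3 (Regular)


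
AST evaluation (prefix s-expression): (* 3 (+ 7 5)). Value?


Evaluate inner: (+ 7 5) = 12
Evaluate root: (* 3 12) = 36
Result: 36


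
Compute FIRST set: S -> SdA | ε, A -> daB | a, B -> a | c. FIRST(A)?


Per alternative of A: FIRST(daB) = {d}; FIRST(a) = {a}
FIRST(A) = {a, d}


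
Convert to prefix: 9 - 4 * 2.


'*' binds tighter: tree is (- 9 (* 4 2))
Prefix: - 9 * 4 2


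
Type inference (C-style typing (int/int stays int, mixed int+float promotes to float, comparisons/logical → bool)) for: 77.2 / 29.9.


Operand types: float / float
Rule: mixed int/float promotes to float; int/int stays int
Result type: float


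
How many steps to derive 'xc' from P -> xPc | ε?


Derivation: P => xPc => xc
Steps: 2


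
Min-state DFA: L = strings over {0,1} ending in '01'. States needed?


Track the longest suffix of input matching a prefix of '01': 3 classes (prefixes of length 0..2)
Minimal DFA: 3 states


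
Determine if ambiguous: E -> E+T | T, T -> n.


precedence layered via separate nonterminal T: deterministic
Unambiguous


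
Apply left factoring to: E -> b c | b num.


Common prefix: 'b'
Factored: E -> b E', E' -> c | num


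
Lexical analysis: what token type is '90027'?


Pattern: digits only
Type: INTEGER_LITERAL


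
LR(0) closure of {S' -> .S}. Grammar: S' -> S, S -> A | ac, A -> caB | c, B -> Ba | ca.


Start: S' -> .S
For each item with dot before a nonterminal B, add B -> .γ for every B-production
Closure: [S' -> .S, S -> .A, S -> .ac, A -> .caB, A -> .c]


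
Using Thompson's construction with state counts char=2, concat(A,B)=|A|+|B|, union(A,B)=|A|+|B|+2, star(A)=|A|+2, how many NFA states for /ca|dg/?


Syntax tree has 4 char leaf(s), 1 union(s), 0 star(s)
chars contribute 4×2 = 8; each union adds +2; each star adds +2
Total: 8 + 2 + 0 = 10 states


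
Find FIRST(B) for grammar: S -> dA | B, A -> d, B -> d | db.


Per alternative of B: FIRST(d) = {d}; FIRST(db) = {d}
FIRST(B) = {d}


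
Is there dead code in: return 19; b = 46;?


statement follows a return and is unreachable
Dead: 'b = 46'


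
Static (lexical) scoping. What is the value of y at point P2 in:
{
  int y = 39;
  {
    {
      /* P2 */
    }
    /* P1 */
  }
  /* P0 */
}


P2's block does not declare y; resolves to the enclosing declaration at depth 0
y = 39


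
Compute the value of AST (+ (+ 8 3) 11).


Evaluate inner: (+ 8 3) = 11
Evaluate root: (+ 11 11) = 22
Result: 22


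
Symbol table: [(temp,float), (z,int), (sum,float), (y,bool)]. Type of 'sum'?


Lookup 'sum' → type float


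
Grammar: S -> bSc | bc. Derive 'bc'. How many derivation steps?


Derivation: S => bc
Steps: 1


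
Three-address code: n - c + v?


Break into single-operator statements:
t1 = n - c
t2 = t1 + v


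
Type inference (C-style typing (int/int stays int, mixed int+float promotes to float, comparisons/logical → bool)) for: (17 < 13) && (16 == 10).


Operand types: bool && bool
Rule: logical operators take bool operands and yield bool
Result type: bool


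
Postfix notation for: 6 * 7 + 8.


Left to right (same or higher precedence on left)
Postfix: 6 7 * 8 +


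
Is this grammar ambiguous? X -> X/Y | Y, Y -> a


precedence layered via separate nonterminal Y: deterministic
Unambiguous


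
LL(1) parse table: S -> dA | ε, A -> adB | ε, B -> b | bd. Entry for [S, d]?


For [S, d]: 'd' ∈ FIRST(dA)
Entry: S -> dA


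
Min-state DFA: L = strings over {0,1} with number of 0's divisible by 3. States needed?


Track (count of 0) mod 3: states 0..2, accept at 0
Minimal DFA: 3 states


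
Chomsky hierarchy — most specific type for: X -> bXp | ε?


Single nonterminal LHS, but b^n p^n is not regular
Classification: Type 2 (Context-Free)


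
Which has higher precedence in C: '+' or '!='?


'+' is additive (level 9); '!=' is equality (level 6)
Higher level binds tighter
'+' has higher precedence than '!='


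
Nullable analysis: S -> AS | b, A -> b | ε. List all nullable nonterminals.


A nonterminal is nullable iff some alternative derives ε (directly, or every symbol in it is nullable)
Nullable: {A}


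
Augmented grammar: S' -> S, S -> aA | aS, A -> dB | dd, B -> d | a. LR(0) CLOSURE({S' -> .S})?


Start: S' -> .S
For each item with dot before a nonterminal B, add B -> .γ for every B-production
Closure: [S' -> .S, S -> .aA, S -> .aS]


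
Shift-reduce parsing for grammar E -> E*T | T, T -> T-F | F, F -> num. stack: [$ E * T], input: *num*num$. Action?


handle 'E*T' on top; lookahead ∈ FOLLOW(E) = {*, $}
Action: reduce (E -> E*T)


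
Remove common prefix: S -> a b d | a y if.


Common prefix: 'a'
Factored: S -> a S', S' -> b d | y if


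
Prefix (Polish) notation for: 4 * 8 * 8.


left-to-right (same/higher precedence on left): tree is (* (* 4 8) 8)
Prefix: * * 4 8 8


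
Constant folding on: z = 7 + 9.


7 + 9 = 16 at compile time
Optimized: z = 16


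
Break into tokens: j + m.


Scan left to right, longest-match per lexeme
Tokens: ID(j), OP(+), ID(m)


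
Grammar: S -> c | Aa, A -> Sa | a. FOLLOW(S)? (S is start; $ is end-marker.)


$ ∈ FOLLOW(S). For each A -> αBβ: add FIRST(β)\{ε} to FOLLOW(B); if β nullable, add FOLLOW(A).
FOLLOW(S) = {$, a}


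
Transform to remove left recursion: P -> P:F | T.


Left-recursive alternatives: P:F; non-recursive: T
Introduce P': P -> TP', P' -> :FP' | ε


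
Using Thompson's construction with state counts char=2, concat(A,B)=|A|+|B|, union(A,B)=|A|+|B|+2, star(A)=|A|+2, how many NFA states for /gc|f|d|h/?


Syntax tree has 5 char leaf(s), 3 union(s), 0 star(s)
chars contribute 5×2 = 10; each union adds +2; each star adds +2
Total: 10 + 6 + 0 = 16 states


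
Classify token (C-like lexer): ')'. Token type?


Pattern: delimiter/punctuation
Type: PUNCTUATION


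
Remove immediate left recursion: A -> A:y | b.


Left-recursive alternatives: A:y; non-recursive: b
Introduce A': A -> bA', A' -> :yA' | ε


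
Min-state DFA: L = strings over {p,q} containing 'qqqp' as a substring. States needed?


KMP-style automaton: 4 progress states + 1 absorbing accept = 5
Minimal DFA: 5 states


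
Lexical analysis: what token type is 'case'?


Pattern: reserved word
Type: KEYWORD


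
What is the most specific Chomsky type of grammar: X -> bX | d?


Right-linear: every RHS is a terminal or a terminal followed by one nonterminal
Classification: Type 3 (Regular)


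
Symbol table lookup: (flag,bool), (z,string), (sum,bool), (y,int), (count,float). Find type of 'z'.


Lookup 'z' → type string


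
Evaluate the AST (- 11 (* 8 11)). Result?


Evaluate inner: (* 8 11) = 88
Evaluate root: (- 11 88) = -77
Result: -77


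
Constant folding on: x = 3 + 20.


3 + 20 = 23 at compile time
Optimized: x = 23


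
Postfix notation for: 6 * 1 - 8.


Left to right (same or higher precedence on left)
Postfix: 6 1 * 8 -


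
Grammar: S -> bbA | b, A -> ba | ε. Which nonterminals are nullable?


A nonterminal is nullable iff some alternative derives ε (directly, or every symbol in it is nullable)
Nullable: {A}


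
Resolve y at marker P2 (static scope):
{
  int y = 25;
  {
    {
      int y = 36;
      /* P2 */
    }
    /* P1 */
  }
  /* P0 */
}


y declared in the same block as P2
y = 36


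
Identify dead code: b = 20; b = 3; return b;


first assignment to b is overwritten before any read
Dead: 'b = 20'


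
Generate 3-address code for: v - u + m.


Break into single-operator statements:
t1 = v - u
t2 = t1 + m


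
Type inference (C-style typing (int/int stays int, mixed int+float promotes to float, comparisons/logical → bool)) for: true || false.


Operand types: bool || bool
Rule: logical operators take bool operands and yield bool
Result type: bool


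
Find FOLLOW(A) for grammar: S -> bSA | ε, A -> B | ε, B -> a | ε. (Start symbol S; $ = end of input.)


$ ∈ FOLLOW(S). For each A -> αBβ: add FIRST(β)\{ε} to FOLLOW(B); if β nullable, add FOLLOW(A).
FOLLOW(A) = {$, a}


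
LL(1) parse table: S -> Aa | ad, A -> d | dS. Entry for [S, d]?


For [S, d]: 'd' ∈ FIRST(Aa)
Entry: S -> Aa


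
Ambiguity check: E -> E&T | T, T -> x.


precedence layered via separate nonterminal T: deterministic
Unambiguous


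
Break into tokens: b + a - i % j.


Scan left to right, longest-match per lexeme
Tokens: ID(b), OP(+), ID(a), OP(-), ID(i), OP(%), ID(j)


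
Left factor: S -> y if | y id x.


Common prefix: 'y'
Factored: S -> y S', S' -> if | id x


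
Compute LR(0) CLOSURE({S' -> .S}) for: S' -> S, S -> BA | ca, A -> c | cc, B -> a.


Start: S' -> .S
For each item with dot before a nonterminal B, add B -> .γ for every B-production
Closure: [S' -> .S, S -> .BA, S -> .ca, B -> .a]


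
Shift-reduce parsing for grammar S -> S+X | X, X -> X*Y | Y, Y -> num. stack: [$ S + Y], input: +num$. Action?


'Y' (not preceded by X*) is the handle for X -> Y
Action: reduce (X -> Y)


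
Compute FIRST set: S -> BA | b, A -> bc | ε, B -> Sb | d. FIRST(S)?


Per alternative of S: FIRST(BA) = {b, d}; FIRST(b) = {b}
FIRST(S) = {b, d}


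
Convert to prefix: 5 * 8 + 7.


left-to-right (same/higher precedence on left): tree is (+ (* 5 8) 7)
Prefix: + * 5 8 7


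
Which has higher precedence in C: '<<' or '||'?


'<<' is shift (level 8); '||' is logical OR (level 1)
Higher level binds tighter
'<<' has higher precedence than '||'


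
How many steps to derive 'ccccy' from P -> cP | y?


Derivation: P => cP => ccP => cccP => ccccP => ccccy
Steps: 5


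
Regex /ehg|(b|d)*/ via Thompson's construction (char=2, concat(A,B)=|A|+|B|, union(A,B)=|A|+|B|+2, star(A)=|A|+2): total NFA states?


Syntax tree has 5 char leaf(s), 2 union(s), 1 star(s)
chars contribute 5×2 = 10; each union adds +2; each star adds +2
Total: 10 + 4 + 2 = 16 states


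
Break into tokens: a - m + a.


Scan left to right, longest-match per lexeme
Tokens: ID(a), OP(-), ID(m), OP(+), ID(a)


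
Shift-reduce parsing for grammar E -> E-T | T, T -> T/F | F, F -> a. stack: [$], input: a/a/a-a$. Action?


no handle on stack; shift 'a'
Action: shift


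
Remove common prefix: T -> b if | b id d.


Common prefix: 'b'
Factored: T -> b T', T' -> if | id d


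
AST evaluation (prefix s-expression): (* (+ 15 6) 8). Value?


Evaluate inner: (+ 15 6) = 21
Evaluate root: (* 21 8) = 168
Result: 168


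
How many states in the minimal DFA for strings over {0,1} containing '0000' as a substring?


KMP-style automaton: 4 progress states + 1 absorbing accept = 5
Minimal DFA: 5 states


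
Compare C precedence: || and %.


'%' is multiplicative (level 10); '||' is logical OR (level 1)
Higher level binds tighter
'%' has higher precedence than '||'


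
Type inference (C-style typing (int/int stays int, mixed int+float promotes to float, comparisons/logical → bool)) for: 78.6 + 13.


Operand types: float + int
Rule: mixed int/float promotes to float; int/int stays int
Result type: float


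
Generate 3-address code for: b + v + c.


Break into single-operator statements:
t1 = b + v
t2 = t1 + c


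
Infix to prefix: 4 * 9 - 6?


left-to-right (same/higher precedence on left): tree is (- (* 4 9) 6)
Prefix: - * 4 9 6


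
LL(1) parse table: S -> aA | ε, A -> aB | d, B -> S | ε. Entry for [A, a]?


For [A, a]: 'a' ∈ FIRST(aB)
Entry: A -> aB


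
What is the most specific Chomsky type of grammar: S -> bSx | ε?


Single nonterminal LHS, but b^n x^n is not regular
Classification: Type 2 (Context-Free)


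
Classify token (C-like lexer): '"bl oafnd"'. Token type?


Pattern: double-quoted sequence
Type: STRING_LITERAL


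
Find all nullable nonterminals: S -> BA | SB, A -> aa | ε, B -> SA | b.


A nonterminal is nullable iff some alternative derives ε (directly, or every symbol in it is nullable)
Nullable: {A}


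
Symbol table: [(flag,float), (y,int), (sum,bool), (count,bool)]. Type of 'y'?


Lookup 'y' → type int


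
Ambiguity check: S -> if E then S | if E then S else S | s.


dangling else: 'if E then if E then s else s' parses two ways
Ambiguous


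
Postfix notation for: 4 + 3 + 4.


Left to right (same or higher precedence on left)
Postfix: 4 3 + 4 +


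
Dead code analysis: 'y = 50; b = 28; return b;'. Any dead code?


y is assigned but never read
Dead: 'y = 50'


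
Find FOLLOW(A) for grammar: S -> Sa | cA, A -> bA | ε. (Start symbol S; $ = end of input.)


$ ∈ FOLLOW(S). For each A -> αBβ: add FIRST(β)\{ε} to FOLLOW(B); if β nullable, add FOLLOW(A).
FOLLOW(A) = {$, a}


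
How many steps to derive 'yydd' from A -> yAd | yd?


Derivation: A => yAd => yydd
Steps: 2


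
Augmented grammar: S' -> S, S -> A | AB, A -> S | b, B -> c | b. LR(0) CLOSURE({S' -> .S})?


Start: S' -> .S
For each item with dot before a nonterminal B, add B -> .γ for every B-production
Closure: [S' -> .S, S -> .A, S -> .AB, A -> .S, A -> .b]


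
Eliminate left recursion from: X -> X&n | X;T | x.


Left-recursive alternatives: X&n, X;T; non-recursive: x
Introduce X': X -> xX', X' -> &nX' | ;TX' | ε


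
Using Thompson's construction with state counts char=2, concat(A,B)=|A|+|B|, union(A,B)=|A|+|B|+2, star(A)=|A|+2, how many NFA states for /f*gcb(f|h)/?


Syntax tree has 6 char leaf(s), 1 union(s), 1 star(s)
chars contribute 6×2 = 12; each union adds +2; each star adds +2
Total: 12 + 2 + 2 = 16 states


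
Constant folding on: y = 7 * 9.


7 * 9 = 63 at compile time
Optimized: y = 63


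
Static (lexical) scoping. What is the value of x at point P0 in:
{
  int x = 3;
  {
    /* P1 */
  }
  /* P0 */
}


x declared in the same block as P0
x = 3


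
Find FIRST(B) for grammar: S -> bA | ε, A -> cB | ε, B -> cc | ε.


Per alternative of B: FIRST(cc) = {c}; FIRST(ε) = {ε}
FIRST(B) = {c, ε}


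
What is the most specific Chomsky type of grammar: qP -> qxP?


LHS has context (more than one symbol) and |LHS| ≤ |RHS|
Classification: Type 1 (Context-Sensitive)


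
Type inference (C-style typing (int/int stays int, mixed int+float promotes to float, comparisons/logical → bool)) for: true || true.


Operand types: bool || bool
Rule: logical operators take bool operands and yield bool
Result type: bool


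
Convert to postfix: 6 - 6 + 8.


Left to right (same or higher precedence on left)
Postfix: 6 6 - 8 +
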